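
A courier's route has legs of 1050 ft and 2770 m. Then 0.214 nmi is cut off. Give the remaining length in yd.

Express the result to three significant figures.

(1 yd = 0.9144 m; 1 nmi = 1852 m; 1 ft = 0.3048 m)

1050 ft × 0.3048 → 320.04 m
2770 m (already m)
0.214 nmi × 1852 → 396.328 m
Net: 320.04 + 2770 − 396.328 = 2693.71 m
In yd: 2693.71 / 0.9144 = 2945.88 yd

2950 yd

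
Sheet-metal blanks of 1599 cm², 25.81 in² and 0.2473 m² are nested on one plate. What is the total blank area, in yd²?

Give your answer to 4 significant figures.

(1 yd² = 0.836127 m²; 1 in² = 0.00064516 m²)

1599 cm² × 0.0001 = 0.1599 m²
25.81 in² × 0.00064516 = 0.0166516 m²
0.2473 m² (already m²)
Sum: 0.1599 + 0.0166516 + 0.2473 = 0.423852 m²
In yd²: 0.423852 / 0.836127 = 0.506923 yd²

0.5069 yd²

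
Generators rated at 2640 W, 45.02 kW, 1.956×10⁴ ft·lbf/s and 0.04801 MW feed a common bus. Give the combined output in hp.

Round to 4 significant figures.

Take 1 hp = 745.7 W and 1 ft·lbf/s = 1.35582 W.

2640 W (already W)
45.02 kW × 1000 = 45020 W
1.956×10⁴ ft·lbf/s × 1.35582 = 26519.8 W
0.04801 MW × 1000000 = 48010 W
Combined: 2640 + 45020 + 26519.8 + 48010 = 122190 W
In hp: 122190 / 745.7 = 163.859 hp

163.9 hp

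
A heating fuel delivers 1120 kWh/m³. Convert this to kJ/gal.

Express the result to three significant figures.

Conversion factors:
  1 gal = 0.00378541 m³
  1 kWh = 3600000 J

1.53×10⁴ kJ/gal

1120 kWh/m³ × 3600000 J/kWh = 4.032×10⁹ J/m³
4.032×10⁹ J/m³ ÷ 1000 J/kJ × 0.00378541 m³/gal = 15262.8 kJ/gal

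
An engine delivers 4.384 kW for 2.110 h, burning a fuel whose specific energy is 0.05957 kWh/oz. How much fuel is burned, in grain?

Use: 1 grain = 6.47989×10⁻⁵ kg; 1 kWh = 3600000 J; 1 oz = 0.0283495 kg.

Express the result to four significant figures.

4.384 kW → 4384 W
2.110 h → 7596 s
E = P × t = 4384 × 7596 = 3.33009×10⁷ J
0.05957 kWh/oz → 7.56458×10⁶ J/kg
m = E / e_s = 3.33009×10⁷ / 7.56458×10⁶ = 4.40221 kg
In grain: 4.40221 / 6.47989×10⁻⁵ = 67936.5 grain

6.794×10⁴ grain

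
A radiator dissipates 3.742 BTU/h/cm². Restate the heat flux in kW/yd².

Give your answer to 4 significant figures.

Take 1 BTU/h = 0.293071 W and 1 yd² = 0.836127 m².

3.742 BTU/h/cm² × 0.293071 W/BTU/h ÷ 0.0001 m²/cm² = 10966.7 W/m²
10966.7 W/m² ÷ 1000 W/kW × 0.836127 m²/yd² = 9.16955 kW/yd²

9.170 kW/yd²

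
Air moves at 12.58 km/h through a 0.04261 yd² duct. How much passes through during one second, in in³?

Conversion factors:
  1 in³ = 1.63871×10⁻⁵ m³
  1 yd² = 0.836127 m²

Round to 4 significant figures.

12.58 km/h × (1/3.6) → 3.49444 m/s
0.04261 yd² × 0.836127 → 0.0356274 m²
V = v × A × t = 3.49444 m/s × 0.0356274 m² × 1 s = 0.124498 m³
0.124498 m³ ÷ (1.63871×10⁻⁵ m³/in³) = 7597.32 in³

7597 in³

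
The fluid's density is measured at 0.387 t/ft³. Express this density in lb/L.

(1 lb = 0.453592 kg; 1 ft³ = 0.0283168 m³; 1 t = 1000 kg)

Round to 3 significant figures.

0.387 t/ft³ × 1000 kg/t ÷ 0.0283168 m³/ft³ = 13666.8 kg/m³
13666.8 kg/m³ ÷ 0.453592 kg/lb × 0.001 m³/L = 30.1302 lb/L

30.1 lb/L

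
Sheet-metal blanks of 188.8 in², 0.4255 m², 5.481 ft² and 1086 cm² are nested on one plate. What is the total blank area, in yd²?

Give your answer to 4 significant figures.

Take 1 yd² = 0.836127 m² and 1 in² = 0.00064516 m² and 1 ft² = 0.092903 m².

188.8 in² × 0.00064516 → 0.121806 m²
0.4255 m² (already m²)
5.481 ft² × 0.092903 → 0.509201 m²
1086 cm² × 0.0001 → 0.1086 m²
Total: 0.121806 + 0.4255 + 0.509201 + 0.1086 = 1.16511 m²
In yd²: 1.16511 / 0.836127 = 1.39346 yd²

1.393 yd²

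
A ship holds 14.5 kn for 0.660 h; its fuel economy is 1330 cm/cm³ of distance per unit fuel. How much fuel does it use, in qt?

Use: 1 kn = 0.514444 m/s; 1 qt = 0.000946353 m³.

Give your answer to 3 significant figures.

1.41 qt

14.5 kn → 7.45944 m/s
0.660 h → 2376 s
d = v × t = 7.45944 × 2376 = 17723.6 m
1330 cm/cm³ → 1.33×10⁷ m/m³
V = d / (distance per unit fuel) = 17723.6 / 1.33×10⁷ = 0.0013326 m³
In qt: 0.0013326 / 0.000946353 = 1.40814 qt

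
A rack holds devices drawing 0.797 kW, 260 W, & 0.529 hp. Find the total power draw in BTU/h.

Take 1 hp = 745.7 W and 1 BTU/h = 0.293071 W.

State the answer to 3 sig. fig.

4950 BTU/h

0.797 kW × 1000 = 797 W
260 W (already W)
0.529 hp × 745.7 = 394.475 W
Total: 797 + 260 + 394.475 = 1451.48 W
In BTU/h: 1451.48 / 0.293071 = 4952.66 BTU/h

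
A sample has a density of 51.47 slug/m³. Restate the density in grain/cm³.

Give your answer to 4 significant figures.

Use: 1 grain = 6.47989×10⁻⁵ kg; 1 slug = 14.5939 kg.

51.47 slug/m³ × 14.5939 kg/slug = 751.148 kg/m³
751.148 kg/m³ ÷ 6.47989×10⁻⁵ kg/grain × 10⁻⁶ m³/cm³ = 11.592 grain/cm³

11.59 grain/cm³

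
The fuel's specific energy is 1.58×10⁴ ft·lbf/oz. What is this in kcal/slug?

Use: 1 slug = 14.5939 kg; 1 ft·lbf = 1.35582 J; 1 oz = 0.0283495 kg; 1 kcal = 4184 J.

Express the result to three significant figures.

1.58×10⁴ ft·lbf/oz × 1.35582 J/ft·lbf ÷ 0.0283495 kg/oz = 755638 J/kg
755638 J/kg ÷ 4184 J/kcal × 14.5939 kg/slug = 2635.68 kcal/slug

2640 kcal/slug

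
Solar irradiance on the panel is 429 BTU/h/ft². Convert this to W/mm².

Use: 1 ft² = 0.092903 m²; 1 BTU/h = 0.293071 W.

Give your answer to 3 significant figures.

0.00135 W/mm²

429 BTU/h/ft² × 0.293071 W/BTU/h ÷ 0.092903 m²/ft² = 1353.32 W/m²
1353.32 W/m² × 10⁻⁶ m²/mm² = 0.00135332 W/mm²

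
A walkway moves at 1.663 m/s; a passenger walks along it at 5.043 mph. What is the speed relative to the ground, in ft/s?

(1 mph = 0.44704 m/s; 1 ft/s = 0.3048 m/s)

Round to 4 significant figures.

1.663 m/s (already m/s)
5.043 mph × 0.44704 = 2.25442 m/s
Combined: 1.663 + 2.25442 = 3.91742 m/s
In ft/s: 3.91742 / 0.3048 = 12.8524 ft/s

12.85 ft/s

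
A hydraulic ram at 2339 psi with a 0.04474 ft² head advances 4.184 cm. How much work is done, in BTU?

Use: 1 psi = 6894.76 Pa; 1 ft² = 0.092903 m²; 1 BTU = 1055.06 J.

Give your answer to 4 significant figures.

2339 psi → 1.61268×10⁷ Pa
0.04474 ft² → 0.00415648 m²
F = P × A = 1.61268×10⁷ × 0.00415648 = 67030.7 N
4.184 cm → 0.04184 m
W = F × d = 67030.7 × 0.04184 = 2804.56 J
In BTU: 2804.56 / 1055.06 = 2.6582 BTU

2.658 BTU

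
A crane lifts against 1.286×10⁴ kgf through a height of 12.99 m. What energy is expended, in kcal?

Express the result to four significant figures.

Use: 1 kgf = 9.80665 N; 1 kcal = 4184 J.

391.5 kcal

1.286×10⁴ kgf × 9.80665 → 126114 N
W = F × d = 126114 N × 12.99 m = 1.63822×10⁶ J
1.63822×10⁶ J ÷ (4184 J/kcal) = 391.544 kcal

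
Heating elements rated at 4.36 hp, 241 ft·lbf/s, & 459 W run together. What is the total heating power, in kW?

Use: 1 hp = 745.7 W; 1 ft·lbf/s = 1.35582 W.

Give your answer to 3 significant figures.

4.36 hp × 745.7 = 3251.25 W
241 ft·lbf/s × 1.35582 = 326.753 W
459 W (already W)
Combined: 3251.25 + 326.753 + 459 = 4037 W
In kW: 4037 / 1000 = 4.037 kW

4.04 kW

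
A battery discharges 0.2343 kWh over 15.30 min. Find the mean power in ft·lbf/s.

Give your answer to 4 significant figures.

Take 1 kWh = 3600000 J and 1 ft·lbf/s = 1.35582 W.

0.2343 kWh × 3600000 → 843480 J
15.30 min × 60 → 918 s
P = E / t = 843480 J / 918 s = 918.824 W
918.824 W ÷ (1.35582 W/ft·lbf/s) = 677.689 ft·lbf/s

677.7 ft·lbf/s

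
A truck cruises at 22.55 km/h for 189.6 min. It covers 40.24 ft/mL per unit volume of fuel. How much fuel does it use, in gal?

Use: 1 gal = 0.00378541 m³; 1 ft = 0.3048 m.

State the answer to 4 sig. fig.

1.535 gal

22.55 km/h → 6.26389 m/s
189.6 min → 11376 s
d = v × t = 6.26389 × 11376 = 71258 m
40.24 ft/mL → 1.22652×10⁷ m/m³
V = d / (distance per unit fuel) = 71258 / 1.22652×10⁷ = 0.00580977 m³
In gal: 0.00580977 / 0.00378541 = 1.53478 gal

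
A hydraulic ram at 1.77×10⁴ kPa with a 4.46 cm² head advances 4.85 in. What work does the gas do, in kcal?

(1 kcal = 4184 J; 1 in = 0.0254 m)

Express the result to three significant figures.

0.232 kcal

1.77×10⁴ kPa → 1.77×10⁷ Pa
4.46 cm² → 4.46×10⁻⁴ m²
F = P × A = 1.77×10⁷ × 4.46×10⁻⁴ = 7894.2 N
4.85 in → 0.12319 m
W = F × d = 7894.2 × 0.12319 = 972.486 J
In kcal: 972.486 / 4184 = 0.23243 kcal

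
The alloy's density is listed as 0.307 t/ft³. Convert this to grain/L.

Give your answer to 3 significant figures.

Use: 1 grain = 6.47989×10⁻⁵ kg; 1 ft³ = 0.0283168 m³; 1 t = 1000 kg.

0.307 t/ft³ × 1000 kg/t ÷ 0.0283168 m³/ft³ = 10841.6 kg/m³
10841.6 kg/m³ ÷ 6.47989×10⁻⁵ kg/grain × 0.001 m³/L = 167311 grain/L

1.67×10⁵ grain/L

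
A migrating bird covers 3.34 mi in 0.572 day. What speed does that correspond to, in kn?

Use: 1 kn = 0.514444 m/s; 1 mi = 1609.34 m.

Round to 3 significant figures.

0.211 kn

3.34 mi × 1609.34 = 5375.2 m
0.572 day × 86400 = 49420.8 s
v = d / t = 5375.2 m / 49420.8 s = 0.108764 m/s
0.108764 m/s ÷ (0.514444 m/s/kn) = 0.21142 kn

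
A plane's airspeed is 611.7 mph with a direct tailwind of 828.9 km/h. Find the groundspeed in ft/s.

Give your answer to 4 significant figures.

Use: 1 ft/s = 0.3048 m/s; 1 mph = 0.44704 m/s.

1653 ft/s

611.7 mph × 0.44704 → 273.454 m/s
828.9 km/h × (1/3.6) → 230.25 m/s
Total: 273.454 + 230.25 = 503.704 m/s
In ft/s: 503.704 / 0.3048 = 1652.57 ft/s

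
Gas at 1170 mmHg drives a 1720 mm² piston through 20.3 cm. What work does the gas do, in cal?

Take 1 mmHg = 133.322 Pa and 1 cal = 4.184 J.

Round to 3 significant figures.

13.0 cal

1170 mmHg → 155987 Pa
1720 mm² → 0.00172 m²
F = P × A = 155987 × 0.00172 = 268.298 N
20.3 cm → 0.203 m
W = F × d = 268.298 × 0.203 = 54.4645 J
In cal: 54.4645 / 4.184 = 13.0173 cal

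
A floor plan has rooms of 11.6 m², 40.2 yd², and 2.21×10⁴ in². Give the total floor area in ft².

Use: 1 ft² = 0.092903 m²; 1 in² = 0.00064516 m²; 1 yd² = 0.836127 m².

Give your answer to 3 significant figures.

640 ft²

11.6 m² (already m²)
40.2 yd² × 0.836127 = 33.6123 m²
2.21×10⁴ in² × 0.00064516 = 14.258 m²
Total: 11.6 + 33.6123 + 14.258 = 59.4703 m²
In ft²: 59.4703 / 0.092903 = 640.133 ft²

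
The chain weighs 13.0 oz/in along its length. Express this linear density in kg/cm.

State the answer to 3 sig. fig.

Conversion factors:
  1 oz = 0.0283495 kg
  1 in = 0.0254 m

0.145 kg/cm

13.0 oz/in × 0.0283495 kg/oz ÷ 0.0254 m/in = 14.5096 kg/m
14.5096 kg/m × 0.01 m/cm = 0.145096 kg/cm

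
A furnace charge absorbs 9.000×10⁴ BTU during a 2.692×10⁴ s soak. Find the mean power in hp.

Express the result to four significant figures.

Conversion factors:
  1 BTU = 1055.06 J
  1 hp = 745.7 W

9.000×10⁴ BTU × 1055.06 → 9.49554×10⁷ J
P = E / t = 9.49554×10⁷ J / 26920 s = 3527.32 W
3527.32 W ÷ (745.7 W/hp) = 4.73021 hp

4.730 hp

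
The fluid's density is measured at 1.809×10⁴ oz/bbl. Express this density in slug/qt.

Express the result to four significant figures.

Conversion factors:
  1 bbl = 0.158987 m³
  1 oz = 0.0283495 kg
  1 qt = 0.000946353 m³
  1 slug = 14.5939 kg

1.809×10⁴ oz/bbl × 0.0283495 kg/oz ÷ 0.158987 m³/bbl = 3225.69 kg/m³
3225.69 kg/m³ ÷ 14.5939 kg/slug × 0.000946353 m³/qt = 0.209172 slug/qt

0.2092 slug/qt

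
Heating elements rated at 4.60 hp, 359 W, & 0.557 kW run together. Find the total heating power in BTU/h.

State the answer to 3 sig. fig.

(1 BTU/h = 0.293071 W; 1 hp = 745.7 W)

4.60 hp × 745.7 → 3430.22 W
359 W (already W)
0.557 kW × 1000 → 557 W
Sum: 3430.22 + 359 + 557 = 4346.22 W
In BTU/h: 4346.22 / 0.293071 = 14829.9 BTU/h

1.48×10⁴ BTU/h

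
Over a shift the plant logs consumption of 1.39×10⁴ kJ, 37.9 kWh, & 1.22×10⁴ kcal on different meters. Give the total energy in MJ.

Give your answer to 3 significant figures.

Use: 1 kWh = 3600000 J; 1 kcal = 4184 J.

1.39×10⁴ kJ × 1000 → 1.39×10⁷ J
37.9 kWh × 3600000 → 1.3644×10⁸ J
1.22×10⁴ kcal × 4184 → 5.10448×10⁷ J
Combined: 1.39×10⁷ + 1.3644×10⁸ + 5.10448×10⁷ = 2.01385×10⁸ J
In MJ: 2.01385×10⁸ / 1000000 = 201.385 MJ

201 MJ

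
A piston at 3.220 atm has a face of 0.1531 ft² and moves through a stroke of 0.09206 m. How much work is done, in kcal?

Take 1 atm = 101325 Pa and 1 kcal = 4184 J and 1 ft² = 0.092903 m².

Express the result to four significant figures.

3.220 atm → 326266 Pa
0.1531 ft² → 0.0142234 m²
F = P × A = 326266 × 0.0142234 = 4640.61 N
W = F × d = 4640.61 × 0.09206 = 427.215 J
In kcal: 427.215 / 4184 = 0.102107 kcal

0.1021 kcal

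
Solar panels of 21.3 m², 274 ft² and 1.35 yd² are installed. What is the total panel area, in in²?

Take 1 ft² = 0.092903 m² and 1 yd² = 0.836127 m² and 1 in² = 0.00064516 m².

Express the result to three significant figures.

7.42×10⁴ in²

21.3 m² (already m²)
274 ft² × 0.092903 = 25.4554 m²
1.35 yd² × 0.836127 = 1.12877 m²
Combined: 21.3 + 25.4554 + 1.12877 = 47.8842 m²
In in²: 47.8842 / 0.00064516 = 74220.7 in²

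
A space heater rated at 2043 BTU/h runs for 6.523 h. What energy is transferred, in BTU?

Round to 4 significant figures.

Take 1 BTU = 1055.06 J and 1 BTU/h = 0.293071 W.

2043 BTU/h × 0.293071 = 598.744 W
6.523 h × 3600 = 23482.8 s
E = P × t = 598.744 W × 23482.8 s = 1.40602×10⁷ J
1.40602×10⁷ J ÷ (1055.06 J/BTU) = 13326.4 BTU

1.333×10⁴ BTU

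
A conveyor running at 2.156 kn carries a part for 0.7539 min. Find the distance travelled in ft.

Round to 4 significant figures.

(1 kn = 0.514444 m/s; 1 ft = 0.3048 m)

164.6 ft

2.156 kn × 0.514444 = 1.10914 m/s
0.7539 min × 60 = 45.234 s
d = v × t = 1.10914 m/s × 45.234 s = 50.1708 m
50.1708 m ÷ (0.3048 m/ft) = 164.602 ft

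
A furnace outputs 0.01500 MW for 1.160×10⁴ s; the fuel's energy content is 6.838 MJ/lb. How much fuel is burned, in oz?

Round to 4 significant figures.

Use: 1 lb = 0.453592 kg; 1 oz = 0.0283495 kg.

0.01500 MW → 15000 W
E = P × t = 15000 × 11600 = 1.74×10⁸ J
6.838 MJ/lb → 1.50752×10⁷ J/kg
m = E / e_s = 1.74×10⁸ / 1.50752×10⁷ = 11.5421 kg
In oz: 11.5421 / 0.0283495 = 407.136 oz

407.1 oz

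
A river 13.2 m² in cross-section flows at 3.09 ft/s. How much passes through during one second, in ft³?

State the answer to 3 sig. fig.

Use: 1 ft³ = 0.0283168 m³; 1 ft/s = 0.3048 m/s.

439 ft³

3.09 ft/s × 0.3048 → 0.941832 m/s
V = v × A × t = 0.941832 m/s × 13.2 m² × 1 s = 12.4322 m³
12.4322 m³ ÷ (0.0283168 m³/ft³) = 439.04 ft³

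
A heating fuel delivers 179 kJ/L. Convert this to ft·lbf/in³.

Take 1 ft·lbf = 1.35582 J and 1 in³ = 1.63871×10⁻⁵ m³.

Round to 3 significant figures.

2160 ft·lbf/in³

179 kJ/L × 1000 J/kJ ÷ 0.001 m³/L = 1.79×10⁸ J/m³
1.79×10⁸ J/m³ ÷ 1.35582 J/ft·lbf × 1.63871×10⁻⁵ m³/in³ = 2163.48 ft·lbf/in³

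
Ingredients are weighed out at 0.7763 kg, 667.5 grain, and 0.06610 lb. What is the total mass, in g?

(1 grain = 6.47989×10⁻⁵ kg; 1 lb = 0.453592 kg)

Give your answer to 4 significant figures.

0.7763 kg (already kg)
667.5 grain × 6.47989×10⁻⁵ = 0.0432533 kg
0.06610 lb × 0.453592 = 0.0299824 kg
Combined: 0.7763 + 0.0432533 + 0.0299824 = 0.849536 kg
In g: 0.849536 / 0.001 = 849.536 g

849.5 g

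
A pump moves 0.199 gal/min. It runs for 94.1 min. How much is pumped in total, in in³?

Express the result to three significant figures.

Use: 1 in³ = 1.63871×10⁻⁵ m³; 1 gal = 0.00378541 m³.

0.199 gal/min → 1.25549×10⁻⁵ m³/s
94.1 min → 5646 s
V = Q × t = 1.25549×10⁻⁵ × 5646 = 0.070885 m³
In in³: 0.070885 / 1.63871×10⁻⁵ = 4325.66 in³

4330 in³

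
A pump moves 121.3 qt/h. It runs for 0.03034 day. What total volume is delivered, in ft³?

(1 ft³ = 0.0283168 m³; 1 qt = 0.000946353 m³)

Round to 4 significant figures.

2.952 ft³

121.3 qt/h → 3.18868×10⁻⁵ m³/s
0.03034 day → 2621.38 s
V = Q × t = 3.18868×10⁻⁵ × 2621.38 = 0.0835874 m³
In ft³: 0.0835874 / 0.0283168 = 2.95187 ft³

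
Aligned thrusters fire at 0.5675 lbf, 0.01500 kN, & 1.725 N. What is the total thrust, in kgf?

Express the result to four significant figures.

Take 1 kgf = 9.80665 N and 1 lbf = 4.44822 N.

0.5675 lbf × 4.44822 → 2.52436 N
0.01500 kN × 1000 → 15 N
1.725 N (already N)
Sum: 2.52436 + 15 + 1.725 = 19.2494 N
In kgf: 19.2494 / 9.80665 = 1.96289 kgf

1.963 kgf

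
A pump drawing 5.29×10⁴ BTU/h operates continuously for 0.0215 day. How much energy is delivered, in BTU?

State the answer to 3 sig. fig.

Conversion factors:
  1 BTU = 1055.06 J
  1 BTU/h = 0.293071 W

5.29×10⁴ BTU/h × 0.293071 = 15503.5 W
0.0215 day × 86400 = 1857.6 s
E = P × t = 15503.5 W × 1857.6 s = 2.87993×10⁷ J
2.87993×10⁷ J ÷ (1055.06 J/BTU) = 27296.4 BTU

2.73×10⁴ BTU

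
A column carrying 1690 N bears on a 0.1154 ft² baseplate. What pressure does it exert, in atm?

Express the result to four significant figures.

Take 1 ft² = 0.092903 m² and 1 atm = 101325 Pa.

1.556 atm

0.1154 ft² × 0.092903 = 0.010721 m²
P = F / A = 1690 N / 0.010721 m² = 157635 Pa
157635 Pa ÷ (101325 Pa/atm) = 1.55574 atm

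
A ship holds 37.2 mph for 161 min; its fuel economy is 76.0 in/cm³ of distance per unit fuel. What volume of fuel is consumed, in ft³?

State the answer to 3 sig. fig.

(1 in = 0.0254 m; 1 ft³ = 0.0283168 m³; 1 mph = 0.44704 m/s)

37.2 mph → 16.6299 m/s
161 min → 9660 s
d = v × t = 16.6299 × 9660 = 160645 m
76.0 in/cm³ → 1.9304×10⁶ m/m³
V = d / (distance per unit fuel) = 160645 / 1.9304×10⁶ = 0.0832185 m³
In ft³: 0.0832185 / 0.0283168 = 2.93884 ft³

2.94 ft³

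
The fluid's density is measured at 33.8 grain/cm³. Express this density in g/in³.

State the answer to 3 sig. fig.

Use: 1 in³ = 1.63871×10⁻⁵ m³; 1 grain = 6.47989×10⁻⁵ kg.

33.8 grain/cm³ × 6.47989×10⁻⁵ kg/grain ÷ 10⁻⁶ m³/cm³ = 2190.2 kg/m³
2190.2 kg/m³ ÷ 0.001 kg/g × 1.63871×10⁻⁵ m³/in³ = 35.891 g/in³

35.9 g/in³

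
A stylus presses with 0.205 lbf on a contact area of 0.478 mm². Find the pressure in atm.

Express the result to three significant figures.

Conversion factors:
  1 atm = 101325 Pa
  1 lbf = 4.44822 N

18.8 atm

0.205 lbf × 4.44822 = 0.911885 N
0.478 mm² × 10⁻⁶ = 4.78×10⁻⁷ m²
P = F / A = 0.911885 N / 4.78×10⁻⁷ m² = 1.90771×10⁶ Pa
1.90771×10⁶ Pa ÷ (101325 Pa/atm) = 18.8276 atm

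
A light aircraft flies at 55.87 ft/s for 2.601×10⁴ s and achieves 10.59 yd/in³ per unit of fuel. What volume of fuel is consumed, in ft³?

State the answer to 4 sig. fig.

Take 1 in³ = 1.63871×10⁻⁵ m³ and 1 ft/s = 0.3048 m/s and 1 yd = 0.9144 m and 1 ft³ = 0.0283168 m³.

55.87 ft/s → 17.0292 m/s
d = v × t = 17.0292 × 26010 = 442929 m
10.59 yd/in³ → 590922 m/m³
V = d / (distance per unit fuel) = 442929 / 590922 = 0.749556 m³
In ft³: 0.749556 / 0.0283168 = 26.4704 ft³

26.47 ft³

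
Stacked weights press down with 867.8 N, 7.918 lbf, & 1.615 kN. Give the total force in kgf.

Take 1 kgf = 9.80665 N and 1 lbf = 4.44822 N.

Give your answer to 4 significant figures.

256.8 kgf

867.8 N (already N)
7.918 lbf × 4.44822 = 35.221 N
1.615 kN × 1000 = 1615 N
Combined: 867.8 + 35.221 + 1615 = 2518.02 N
In kgf: 2518.02 / 9.80665 = 256.767 kgf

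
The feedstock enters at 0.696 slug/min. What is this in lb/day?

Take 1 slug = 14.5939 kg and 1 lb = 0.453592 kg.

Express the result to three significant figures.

3.22×10⁴ lb/day

0.696 slug/min × 14.5939 kg/slug ÷ 60 s/min = 0.169289 kg/s
0.169289 kg/s ÷ 0.453592 kg/lb × 86400 s/day = 32246.1 lb/day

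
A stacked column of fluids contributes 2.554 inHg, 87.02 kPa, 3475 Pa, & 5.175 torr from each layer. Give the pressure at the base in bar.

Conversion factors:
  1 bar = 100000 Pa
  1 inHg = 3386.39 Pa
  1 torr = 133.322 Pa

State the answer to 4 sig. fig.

0.9983 bar

2.554 inHg × 3386.39 = 8648.84 Pa
87.02 kPa × 1000 = 87020 Pa
3475 Pa (already Pa)
5.175 torr × 133.322 = 689.941 Pa
Total: 8648.84 + 87020 + 3475 + 689.941 = 99833.8 Pa
In bar: 99833.8 / 100000 = 0.998338 bar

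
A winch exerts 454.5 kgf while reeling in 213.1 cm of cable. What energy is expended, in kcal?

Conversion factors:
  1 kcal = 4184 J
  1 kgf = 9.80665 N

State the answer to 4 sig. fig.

2.270 kcal

454.5 kgf × 9.80665 = 4457.12 N
213.1 cm × 0.01 = 2.131 m
W = F × d = 4457.12 N × 2.131 m = 9498.12 J
9498.12 J ÷ (4184 J/kcal) = 2.27011 kcal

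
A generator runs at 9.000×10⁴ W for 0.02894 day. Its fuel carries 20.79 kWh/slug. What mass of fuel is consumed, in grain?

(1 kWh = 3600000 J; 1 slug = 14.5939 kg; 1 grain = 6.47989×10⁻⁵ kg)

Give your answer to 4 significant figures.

0.02894 day → 2500.42 s
E = P × t = 90000 × 2500.42 = 2.25038×10⁸ J
20.79 kWh/slug → 5.12844×10⁶ J/kg
m = E / e_s = 2.25038×10⁸ / 5.12844×10⁶ = 43.8804 kg
In grain: 43.8804 / 6.47989×10⁻⁵ = 677178 grain

6.772×10⁵ grain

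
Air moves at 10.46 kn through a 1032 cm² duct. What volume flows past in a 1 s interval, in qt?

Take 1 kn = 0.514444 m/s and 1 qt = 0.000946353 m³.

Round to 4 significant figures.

10.46 kn × 0.514444 → 5.38108 m/s
1032 cm² × 0.0001 → 0.1032 m²
V = v × A × t = 5.38108 m/s × 0.1032 m² × 1 s = 0.555327 m³
0.555327 m³ ÷ (0.000946353 m³/qt) = 586.807 qt

586.8 qt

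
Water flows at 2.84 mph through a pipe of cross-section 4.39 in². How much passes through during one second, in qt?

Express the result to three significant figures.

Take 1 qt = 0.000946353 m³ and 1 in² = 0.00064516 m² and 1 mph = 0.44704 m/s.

2.84 mph × 0.44704 = 1.26959 m/s
4.39 in² × 0.00064516 = 0.00283225 m²
V = v × A × t = 1.26959 m/s × 0.00283225 m² × 1 s = 0.0035958 m³
0.0035958 m³ ÷ (0.000946353 m³/qt) = 3.79964 qt

3.80 qt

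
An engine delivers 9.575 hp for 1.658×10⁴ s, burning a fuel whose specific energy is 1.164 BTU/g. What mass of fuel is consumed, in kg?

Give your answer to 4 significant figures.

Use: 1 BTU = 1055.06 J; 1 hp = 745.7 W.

9.575 hp → 7140.08 W
E = P × t = 7140.08 × 16580 = 1.18383×10⁸ J
1.164 BTU/g → 1.22809×10⁶ J/kg
m = E / e_s = 1.18383×10⁸ / 1.22809×10⁶ = 96.396 kg

96.40 kg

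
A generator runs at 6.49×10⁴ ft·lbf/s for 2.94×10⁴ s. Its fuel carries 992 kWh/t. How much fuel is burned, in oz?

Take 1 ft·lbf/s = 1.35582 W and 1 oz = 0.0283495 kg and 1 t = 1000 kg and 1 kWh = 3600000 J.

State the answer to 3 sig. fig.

2.56×10⁴ oz

6.49×10⁴ ft·lbf/s → 87992.7 W
E = P × t = 87992.7 × 29400 = 2.58699×10⁹ J
992 kWh/t → 3.5712×10⁶ J/kg
m = E / e_s = 2.58699×10⁹ / 3.5712×10⁶ = 724.404 kg
In oz: 724.404 / 0.0283495 = 25552.6 oz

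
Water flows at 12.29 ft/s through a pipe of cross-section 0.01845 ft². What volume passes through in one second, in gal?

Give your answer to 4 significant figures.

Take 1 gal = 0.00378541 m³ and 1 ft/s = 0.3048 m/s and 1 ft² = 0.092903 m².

1.696 gal

12.29 ft/s × 0.3048 = 3.74599 m/s
0.01845 ft² × 0.092903 = 0.00171406 m²
V = v × A × t = 3.74599 m/s × 0.00171406 m² × 1 s = 0.00642085 m³
0.00642085 m³ ÷ (0.00378541 m³/gal) = 1.69621 gal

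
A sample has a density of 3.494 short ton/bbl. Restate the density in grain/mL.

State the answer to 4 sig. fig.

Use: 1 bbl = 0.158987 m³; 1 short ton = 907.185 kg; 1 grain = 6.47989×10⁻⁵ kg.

307.7 grain/mL

3.494 short ton/bbl × 907.185 kg/short ton ÷ 0.158987 m³/bbl = 19936.9 kg/m³
19936.9 kg/m³ ÷ 6.47989×10⁻⁵ kg/grain × 10⁻⁶ m³/mL = 307.673 grain/mL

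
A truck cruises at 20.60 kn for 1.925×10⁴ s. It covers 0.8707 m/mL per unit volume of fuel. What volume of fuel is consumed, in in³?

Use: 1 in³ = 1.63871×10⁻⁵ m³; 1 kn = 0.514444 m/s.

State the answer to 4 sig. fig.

20.60 kn → 10.5975 m/s
d = v × t = 10.5975 × 19250 = 204002 m
0.8707 m/mL → 870700 m/m³
V = d / (distance per unit fuel) = 204002 / 870700 = 0.234297 m³
In in³: 0.234297 / 1.63871×10⁻⁵ = 14297.6 in³

1.430×10⁴ in³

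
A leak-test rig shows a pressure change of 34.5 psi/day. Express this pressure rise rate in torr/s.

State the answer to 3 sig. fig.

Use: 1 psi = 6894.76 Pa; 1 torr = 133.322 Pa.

0.0207 torr/s

34.5 psi/day × 6894.76 Pa/psi ÷ 86400 s/day = 2.75312 Pa/s
2.75312 Pa/s ÷ 133.322 Pa/torr = 0.0206502 torr/s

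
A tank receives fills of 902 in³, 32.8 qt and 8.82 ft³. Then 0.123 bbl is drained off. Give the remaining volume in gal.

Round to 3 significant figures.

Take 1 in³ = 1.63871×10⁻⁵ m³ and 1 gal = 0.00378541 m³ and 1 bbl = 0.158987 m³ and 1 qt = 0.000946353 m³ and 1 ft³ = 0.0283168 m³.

902 in³ × 1.63871×10⁻⁵ = 0.0147812 m³
32.8 qt × 0.000946353 = 0.0310404 m³
8.82 ft³ × 0.0283168 = 0.249754 m³
0.123 bbl × 0.158987 = 0.0195554 m³
Result: 0.0147812 + 0.0310404 + 0.249754 − 0.0195554 = 0.27602 m³
In gal: 0.27602 / 0.00378541 = 72.9168 gal

72.9 gal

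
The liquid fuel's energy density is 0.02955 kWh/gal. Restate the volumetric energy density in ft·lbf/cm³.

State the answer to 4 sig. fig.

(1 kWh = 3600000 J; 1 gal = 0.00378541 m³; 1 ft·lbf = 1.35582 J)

20.73 ft·lbf/cm³

0.02955 kWh/gal × 3600000 J/kWh ÷ 0.00378541 m³/gal = 2.81026×10⁷ J/m³
2.81026×10⁷ J/m³ ÷ 1.35582 J/ft·lbf × 10⁻⁶ m³/cm³ = 20.7274 ft·lbf/cm³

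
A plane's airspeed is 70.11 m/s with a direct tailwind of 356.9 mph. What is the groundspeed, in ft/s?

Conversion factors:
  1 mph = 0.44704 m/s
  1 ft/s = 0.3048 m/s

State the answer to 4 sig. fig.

753.5 ft/s

70.11 m/s (already m/s)
356.9 mph × 0.44704 → 159.549 m/s
Combined: 70.11 + 159.549 = 229.659 m/s
In ft/s: 229.659 / 0.3048 = 753.474 ft/s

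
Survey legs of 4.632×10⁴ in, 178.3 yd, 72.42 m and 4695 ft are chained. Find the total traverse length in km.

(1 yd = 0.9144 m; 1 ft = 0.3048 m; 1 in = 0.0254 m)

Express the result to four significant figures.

2.843 km

4.632×10⁴ in × 0.0254 → 1176.53 m
178.3 yd × 0.9144 → 163.038 m
72.42 m (already m)
4695 ft × 0.3048 → 1431.04 m
Combined: 1176.53 + 163.038 + 72.42 + 1431.04 = 2843.03 m
In km: 2843.03 / 1000 = 2.84303 km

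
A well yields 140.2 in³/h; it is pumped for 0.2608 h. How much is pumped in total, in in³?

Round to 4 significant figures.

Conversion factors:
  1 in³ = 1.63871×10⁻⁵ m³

140.2 in³/h → 6.38187×10⁻⁷ m³/s
0.2608 h → 938.88 s
V = Q × t = 6.38187×10⁻⁷ × 938.88 = 5.99181×10⁻⁴ m³
In in³: 5.99181×10⁻⁴ / 1.63871×10⁻⁵ = 36.5642 in³

36.56 in³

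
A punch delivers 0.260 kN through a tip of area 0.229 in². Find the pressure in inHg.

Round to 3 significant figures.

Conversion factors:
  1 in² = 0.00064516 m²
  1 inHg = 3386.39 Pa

520 inHg

0.260 kN × 1000 = 260 N
0.229 in² × 0.00064516 = 1.47742×10⁻⁴ m²
P = F / A = 260 N / 1.47742×10⁻⁴ m² = 1.75982×10⁶ Pa
1.75982×10⁶ Pa ÷ (3386.39 Pa/inHg) = 519.674 inHg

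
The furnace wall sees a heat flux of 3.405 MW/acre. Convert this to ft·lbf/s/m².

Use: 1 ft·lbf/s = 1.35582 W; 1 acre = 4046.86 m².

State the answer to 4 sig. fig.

620.6 ft·lbf/s/m²

3.405 MW/acre × 1000000 W/MW ÷ 4046.86 m²/acre = 841.393 W/m²
841.393 W/m² ÷ 1.35582 W/ft·lbf/s = 620.579 ft·lbf/s/m²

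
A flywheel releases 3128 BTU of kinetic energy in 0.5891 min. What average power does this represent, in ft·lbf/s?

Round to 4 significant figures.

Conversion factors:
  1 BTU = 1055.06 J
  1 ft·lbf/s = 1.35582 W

6.887×10⁴ ft·lbf/s

3128 BTU × 1055.06 = 3.30023×10⁶ J
0.5891 min × 60 = 35.346 s
P = E / t = 3.30023×10⁶ J / 35.346 s = 93369.3 W
93369.3 W ÷ (1.35582 W/ft·lbf/s) = 68865.6 ft·lbf/s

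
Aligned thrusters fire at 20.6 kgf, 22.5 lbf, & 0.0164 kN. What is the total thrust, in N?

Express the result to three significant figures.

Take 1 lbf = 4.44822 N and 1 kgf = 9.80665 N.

319 N

20.6 kgf × 9.80665 → 202.017 N
22.5 lbf × 4.44822 → 100.085 N
0.0164 kN × 1000 → 16.4 N
Combined: 202.017 + 100.085 + 16.4 = 318.502 N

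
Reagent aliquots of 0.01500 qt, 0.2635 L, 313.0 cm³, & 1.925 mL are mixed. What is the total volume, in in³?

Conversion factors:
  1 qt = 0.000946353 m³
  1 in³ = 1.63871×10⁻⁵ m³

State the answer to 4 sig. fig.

36.16 in³

0.01500 qt × 0.000946353 = 1.41953×10⁻⁵ m³
0.2635 L × 0.001 = 2.635×10⁻⁴ m³
313.0 cm³ × 10⁻⁶ = 3.13×10⁻⁴ m³
1.925 mL × 10⁻⁶ = 1.925×10⁻⁶ m³
Combined: 1.41953×10⁻⁵ + 2.635×10⁻⁴ + 3.13×10⁻⁴ + 1.925×10⁻⁶ = 5.9262×10⁻⁴ m³
In in³: 5.9262×10⁻⁴ / 1.63871×10⁻⁵ = 36.1638 in³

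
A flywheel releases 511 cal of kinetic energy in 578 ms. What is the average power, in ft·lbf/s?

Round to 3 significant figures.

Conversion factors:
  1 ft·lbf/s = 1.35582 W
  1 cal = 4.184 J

511 cal × 4.184 → 2138.02 J
578 ms × 0.001 → 0.578 s
P = E / t = 2138.02 J / 0.578 s = 3699 W
3699 W ÷ (1.35582 W/ft·lbf/s) = 2728.24 ft·lbf/s

2730 ft·lbf/s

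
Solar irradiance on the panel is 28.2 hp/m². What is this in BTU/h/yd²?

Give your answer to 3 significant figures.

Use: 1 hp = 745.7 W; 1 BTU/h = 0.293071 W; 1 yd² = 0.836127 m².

28.2 hp/m² × 745.7 W/hp = 21028.7 W/m²
21028.7 W/m² ÷ 0.293071 W/BTU/h × 0.836127 m²/yd² = 59994.6 BTU/h/yd²

6.00×10⁴ BTU/h/yd²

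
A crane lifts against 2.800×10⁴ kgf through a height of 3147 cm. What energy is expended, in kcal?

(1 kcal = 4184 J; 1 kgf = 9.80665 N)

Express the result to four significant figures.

2.800×10⁴ kgf × 9.80665 → 274586 N
3147 cm × 0.01 → 31.47 m
W = F × d = 274586 N × 31.47 m = 8.64122×10⁶ J
8.64122×10⁶ J ÷ (4184 J/kcal) = 2065.3 kcal

2065 kcal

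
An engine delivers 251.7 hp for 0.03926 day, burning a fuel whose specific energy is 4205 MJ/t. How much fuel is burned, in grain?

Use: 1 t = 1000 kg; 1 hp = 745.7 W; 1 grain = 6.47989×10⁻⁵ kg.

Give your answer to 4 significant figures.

251.7 hp → 187693 W
0.03926 day → 3392.06 s
E = P × t = 187693 × 3392.06 = 6.36666×10⁸ J
4205 MJ/t → 4.205×10⁶ J/kg
m = E / e_s = 6.36666×10⁸ / 4.205×10⁶ = 151.407 kg
In grain: 151.407 / 6.47989×10⁻⁵ = 2.33657×10⁶ grain

2.337×10⁶ grain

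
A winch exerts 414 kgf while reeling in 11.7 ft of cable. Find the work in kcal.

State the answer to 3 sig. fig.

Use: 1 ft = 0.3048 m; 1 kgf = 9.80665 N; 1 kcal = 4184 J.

3.46 kcal

414 kgf × 9.80665 = 4059.95 N
11.7 ft × 0.3048 = 3.56616 m
W = F × d = 4059.95 N × 3.56616 m = 14478.4 J
14478.4 J ÷ (4184 J/kcal) = 3.46042 kcal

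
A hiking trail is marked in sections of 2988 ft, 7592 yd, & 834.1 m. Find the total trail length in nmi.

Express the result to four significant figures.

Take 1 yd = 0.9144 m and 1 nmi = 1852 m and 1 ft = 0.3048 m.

2988 ft × 0.3048 → 910.742 m
7592 yd × 0.9144 → 6942.12 m
834.1 m (already m)
Sum: 910.742 + 6942.12 + 834.1 = 8686.96 m
In nmi: 8686.96 / 1852 = 4.69058 nmi

4.691 nmi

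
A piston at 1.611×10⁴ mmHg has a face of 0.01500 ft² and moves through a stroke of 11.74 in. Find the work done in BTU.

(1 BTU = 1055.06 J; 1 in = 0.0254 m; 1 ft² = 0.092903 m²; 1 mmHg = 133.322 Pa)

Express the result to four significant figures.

0.8459 BTU

1.611×10⁴ mmHg → 2.14782×10⁶ Pa
0.01500 ft² → 0.00139354 m²
F = P × A = 2.14782×10⁶ × 0.00139354 = 2993.07 N
11.74 in → 0.298196 m
W = F × d = 2993.07 × 0.298196 = 892.522 J
In BTU: 892.522 / 1055.06 = 0.845944 BTU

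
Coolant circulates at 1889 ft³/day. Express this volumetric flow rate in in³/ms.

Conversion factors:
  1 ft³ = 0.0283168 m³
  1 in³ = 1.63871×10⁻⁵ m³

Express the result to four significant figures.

1889 ft³/day × 0.0283168 m³/ft³ ÷ 86400 s/day = 6.19102×10⁻⁴ m³/s
6.19102×10⁻⁴ m³/s ÷ 1.63871×10⁻⁵ m³/in³ × 0.001 s/ms = 0.0377798 in³/ms

0.03778 in³/ms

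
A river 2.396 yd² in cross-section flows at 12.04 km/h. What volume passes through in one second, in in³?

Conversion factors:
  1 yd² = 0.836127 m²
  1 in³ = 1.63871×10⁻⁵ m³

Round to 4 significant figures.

4.089×10⁵ in³

12.04 km/h × (1/3.6) = 3.34444 m/s
2.396 yd² × 0.836127 = 2.00336 m²
V = v × A × t = 3.34444 m/s × 2.00336 m² × 1 s = 6.70012 m³
6.70012 m³ ÷ (1.63871×10⁻⁵ m³/in³) = 408866 in³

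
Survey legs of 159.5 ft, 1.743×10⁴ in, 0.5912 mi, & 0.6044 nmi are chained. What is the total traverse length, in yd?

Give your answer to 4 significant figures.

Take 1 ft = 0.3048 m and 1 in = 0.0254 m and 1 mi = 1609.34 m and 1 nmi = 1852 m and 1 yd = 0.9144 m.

2802 yd

159.5 ft × 0.3048 = 48.6156 m
1.743×10⁴ in × 0.0254 = 442.722 m
0.5912 mi × 1609.34 = 951.442 m
0.6044 nmi × 1852 = 1119.35 m
Total: 48.6156 + 442.722 + 951.442 + 1119.35 = 2562.13 m
In yd: 2562.13 / 0.9144 = 2801.98 yd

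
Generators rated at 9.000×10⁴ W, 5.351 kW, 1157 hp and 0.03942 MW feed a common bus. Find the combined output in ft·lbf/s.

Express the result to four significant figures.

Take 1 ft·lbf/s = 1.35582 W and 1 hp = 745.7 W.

7.358×10⁵ ft·lbf/s

9.000×10⁴ W (already W)
5.351 kW × 1000 = 5351 W
1157 hp × 745.7 = 862775 W
0.03942 MW × 1000000 = 39420 W
Combined: 90000 + 5351 + 862775 + 39420 = 997546 W
In ft·lbf/s: 997546 / 1.35582 = 735751 ft·lbf/s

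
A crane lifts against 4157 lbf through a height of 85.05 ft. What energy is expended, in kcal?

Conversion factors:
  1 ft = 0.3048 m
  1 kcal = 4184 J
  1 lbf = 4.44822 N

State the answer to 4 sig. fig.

4157 lbf × 4.44822 → 18491.3 N
85.05 ft × 0.3048 → 25.9232 m
W = F × d = 18491.3 N × 25.9232 m = 479354 J
479354 J ÷ (4184 J/kcal) = 114.568 kcal

114.6 kcal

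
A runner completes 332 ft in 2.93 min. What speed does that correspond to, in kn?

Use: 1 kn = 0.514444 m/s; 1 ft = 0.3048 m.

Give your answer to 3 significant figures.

1.12 kn

332 ft × 0.3048 = 101.194 m
2.93 min × 60 = 175.8 s
v = d / t = 101.194 m / 175.8 s = 0.57562 m/s
0.57562 m/s ÷ (0.514444 m/s/kn) = 1.11892 kn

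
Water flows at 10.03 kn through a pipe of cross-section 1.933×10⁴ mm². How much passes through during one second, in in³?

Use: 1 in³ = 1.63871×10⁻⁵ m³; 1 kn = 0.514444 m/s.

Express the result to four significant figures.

6087 in³

10.03 kn × 0.514444 → 5.15987 m/s
1.933×10⁴ mm² × 10⁻⁶ → 0.01933 m²
V = v × A × t = 5.15987 m/s × 0.01933 m² × 1 s = 0.0997403 m³
0.0997403 m³ ÷ (1.63871×10⁻⁵ m³/in³) = 6086.51 in³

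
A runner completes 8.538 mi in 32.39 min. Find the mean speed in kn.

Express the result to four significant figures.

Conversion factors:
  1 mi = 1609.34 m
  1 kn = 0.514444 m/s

8.538 mi × 1609.34 = 13740.5 m
32.39 min × 60 = 1943.4 s
v = d / t = 13740.5 m / 1943.4 s = 7.07034 m/s
7.07034 m/s ÷ (0.514444 m/s/kn) = 13.7437 kn

13.74 kn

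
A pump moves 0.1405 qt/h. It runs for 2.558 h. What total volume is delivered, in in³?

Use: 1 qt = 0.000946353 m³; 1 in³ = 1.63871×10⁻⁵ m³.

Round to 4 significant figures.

20.76 in³

0.1405 qt/h → 3.69341×10⁻⁸ m³/s
2.558 h → 9208.8 s
V = Q × t = 3.69341×10⁻⁸ × 9208.8 = 3.40119×10⁻⁴ m³
In in³: 3.40119×10⁻⁴ / 1.63871×10⁻⁵ = 20.7553 in³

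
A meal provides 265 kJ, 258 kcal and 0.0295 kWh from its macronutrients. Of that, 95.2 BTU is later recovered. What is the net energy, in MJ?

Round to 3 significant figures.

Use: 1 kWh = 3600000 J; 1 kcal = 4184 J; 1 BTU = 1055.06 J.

1.35 MJ

265 kJ × 1000 → 265000 J
258 kcal × 4184 → 1.07947×10⁶ J
0.0295 kWh × 3600000 → 106200 J
95.2 BTU × 1055.06 → 100442 J
Result: 265000 + 1.07947×10⁶ + 106200 − 100442 = 1.35023×10⁶ J
In MJ: 1.35023×10⁶ / 1000000 = 1.35023 MJ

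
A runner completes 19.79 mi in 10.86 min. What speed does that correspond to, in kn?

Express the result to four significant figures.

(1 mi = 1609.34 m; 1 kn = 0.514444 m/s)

95.01 kn

19.79 mi × 1609.34 = 31848.8 m
10.86 min × 60 = 651.6 s
v = d / t = 31848.8 m / 651.6 s = 48.8778 m/s
48.8778 m/s ÷ (0.514444 m/s/kn) = 95.0109 kn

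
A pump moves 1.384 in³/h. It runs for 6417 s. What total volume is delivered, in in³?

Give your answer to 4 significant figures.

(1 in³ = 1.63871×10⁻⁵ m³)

1.384 in³/h → 6.29993×10⁻⁹ m³/s
V = Q × t = 6.29993×10⁻⁹ × 6417 = 4.04267×10⁻⁵ m³
In in³: 4.04267×10⁻⁵ / 1.63871×10⁻⁵ = 2.46698 in³

2.467 in³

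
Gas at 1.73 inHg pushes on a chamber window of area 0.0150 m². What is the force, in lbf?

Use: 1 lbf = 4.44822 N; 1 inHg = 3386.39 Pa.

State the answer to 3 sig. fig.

19.8 lbf

1.73 inHg × 3386.39 = 5858.45 Pa
F = P × A = 5858.45 Pa × 0.015 m² = 87.8767 N
87.8767 N ÷ (4.44822 N/lbf) = 19.7555 lbf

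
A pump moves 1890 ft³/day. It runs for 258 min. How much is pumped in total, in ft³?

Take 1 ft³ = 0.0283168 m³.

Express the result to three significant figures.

1890 ft³/day → 6.1943×10⁻⁴ m³/s
258 min → 15480 s
V = Q × t = 6.1943×10⁻⁴ × 15480 = 9.58878 m³
In ft³: 9.58878 / 0.0283168 = 338.625 ft³

339 ft³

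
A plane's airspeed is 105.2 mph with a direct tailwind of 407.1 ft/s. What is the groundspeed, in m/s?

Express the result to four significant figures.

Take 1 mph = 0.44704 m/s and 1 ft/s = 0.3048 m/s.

171.1 m/s

105.2 mph × 0.44704 = 47.0286 m/s
407.1 ft/s × 0.3048 = 124.084 m/s
Total: 47.0286 + 124.084 = 171.113 m/s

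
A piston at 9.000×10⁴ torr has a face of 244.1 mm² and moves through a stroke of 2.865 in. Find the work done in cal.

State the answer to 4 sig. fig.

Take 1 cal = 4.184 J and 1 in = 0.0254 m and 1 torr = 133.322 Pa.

9.000×10⁴ torr → 1.1999×10⁷ Pa
244.1 mm² → 2.441×10⁻⁴ m²
F = P × A = 1.1999×10⁷ × 2.441×10⁻⁴ = 2928.96 N
2.865 in → 0.072771 m
W = F × d = 2928.96 × 0.072771 = 213.143 J
In cal: 213.143 / 4.184 = 50.9424 cal

50.94 cal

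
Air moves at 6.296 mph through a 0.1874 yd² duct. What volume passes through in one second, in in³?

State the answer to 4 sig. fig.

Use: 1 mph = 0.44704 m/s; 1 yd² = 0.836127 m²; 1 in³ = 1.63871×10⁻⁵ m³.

6.296 mph × 0.44704 → 2.81456 m/s
0.1874 yd² × 0.836127 → 0.15669 m²
V = v × A × t = 2.81456 m/s × 0.15669 m² × 1 s = 0.441013 m³
0.441013 m³ ÷ (1.63871×10⁻⁵ m³/in³) = 26912.2 in³

2.691×10⁴ in³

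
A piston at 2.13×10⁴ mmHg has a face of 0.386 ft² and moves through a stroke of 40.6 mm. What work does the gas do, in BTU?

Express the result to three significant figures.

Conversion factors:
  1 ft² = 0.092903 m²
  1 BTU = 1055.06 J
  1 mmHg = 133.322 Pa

2.13×10⁴ mmHg → 2.83976×10⁶ Pa
0.386 ft² → 0.0358606 m²
F = P × A = 2.83976×10⁶ × 0.0358606 = 101835 N
40.6 mm → 0.0406 m
W = F × d = 101835 × 0.0406 = 4134.5 J
In BTU: 4134.5 / 1055.06 = 3.91873 BTU

3.92 BTU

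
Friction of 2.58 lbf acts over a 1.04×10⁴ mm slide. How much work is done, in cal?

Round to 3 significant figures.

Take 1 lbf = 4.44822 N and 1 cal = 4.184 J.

2.58 lbf × 4.44822 = 11.4764 N
1.04×10⁴ mm × 0.001 = 10.4 m
W = F × d = 11.4764 N × 10.4 m = 119.355 J
119.355 J ÷ (4.184 J/cal) = 28.5265 cal

28.5 cal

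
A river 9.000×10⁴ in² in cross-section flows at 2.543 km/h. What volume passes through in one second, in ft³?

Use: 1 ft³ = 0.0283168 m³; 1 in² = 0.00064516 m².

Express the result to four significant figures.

2.543 km/h × (1/3.6) → 0.706389 m/s
9.000×10⁴ in² × 0.00064516 → 58.0644 m²
V = v × A × t = 0.706389 m/s × 58.0644 m² × 1 s = 41.0161 m³
41.0161 m³ ÷ (0.0283168 m³/ft³) = 1448.47 ft³

1448 ft³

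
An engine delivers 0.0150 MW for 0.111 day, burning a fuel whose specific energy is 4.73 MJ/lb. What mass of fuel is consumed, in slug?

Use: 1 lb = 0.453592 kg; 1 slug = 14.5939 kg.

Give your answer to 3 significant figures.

0.945 slug

0.0150 MW → 15000 W
0.111 day → 9590.4 s
E = P × t = 15000 × 9590.4 = 1.43856×10⁸ J
4.73 MJ/lb → 1.04279×10⁷ J/kg
m = E / e_s = 1.43856×10⁸ / 1.04279×10⁷ = 13.7953 kg
In slug: 13.7953 / 14.5939 = 0.945279 slug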